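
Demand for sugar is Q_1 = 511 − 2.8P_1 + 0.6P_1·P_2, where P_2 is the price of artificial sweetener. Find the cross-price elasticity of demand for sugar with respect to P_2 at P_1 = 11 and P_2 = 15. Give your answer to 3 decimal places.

0.171

At P_1 = 11 and P_2 = 15: Q_1 = 579.2.
∂Q_1/∂P_2 = 0.6P_1 = 0.6(11) = 6.6000.
ε = (∂Q_1/∂P_2)(P_2/Q_1) = 6.6000 × (15/579.2) ≈ 0.171.
ε > 0: substitutes.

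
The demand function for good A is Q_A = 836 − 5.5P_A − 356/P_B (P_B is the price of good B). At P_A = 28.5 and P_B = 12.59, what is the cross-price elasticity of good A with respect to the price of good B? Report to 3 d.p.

At P_A = 28.5 and P_B = 12.59: Q_A = 650.974.
∂Q_A/∂P_B = 356/P_B² = 2.2459.
ε = (∂Q_A/∂P_B)(P_B/Q_A) = 2.2459 × (12.59/650.974) ≈ 0.043.
ε > 0: substitutes.

0.043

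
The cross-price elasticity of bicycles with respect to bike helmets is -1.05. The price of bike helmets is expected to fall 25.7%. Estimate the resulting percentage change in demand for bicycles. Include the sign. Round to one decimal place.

%ΔQ ≈ ε × %ΔP of bike helmets = -1.05 × (-25.7%) = 27.0%.

27.0%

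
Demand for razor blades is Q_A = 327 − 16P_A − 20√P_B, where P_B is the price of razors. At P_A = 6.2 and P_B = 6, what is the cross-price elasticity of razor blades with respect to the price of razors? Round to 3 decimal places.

-0.137

At P_A = 6.2 and P_B = 6: Q_A = 178.810.
∂Q_A/∂P_B = -20/(2√P_B) = -20/(2√6) = -4.0825.
ε = (∂Q_A/∂P_B)(P_B/Q_A) = -4.0825 × (6/178.810) ≈ -0.137.
ε < 0: complements.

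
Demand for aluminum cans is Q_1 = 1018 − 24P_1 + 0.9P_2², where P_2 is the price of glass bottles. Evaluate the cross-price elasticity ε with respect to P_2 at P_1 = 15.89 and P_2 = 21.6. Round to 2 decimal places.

0.79

At P_1 = 15.89 and P_2 = 21.6: Q_1 = 1056.544.
∂Q_1/∂P_2 = 1.8P_2 = 1.8(21.6) = 38.8800.
ε = (∂Q_1/∂P_2)(P_2/Q_1) = 38.8800 × (21.6/1056.544) ≈ 0.79.
ε > 0: substitutes.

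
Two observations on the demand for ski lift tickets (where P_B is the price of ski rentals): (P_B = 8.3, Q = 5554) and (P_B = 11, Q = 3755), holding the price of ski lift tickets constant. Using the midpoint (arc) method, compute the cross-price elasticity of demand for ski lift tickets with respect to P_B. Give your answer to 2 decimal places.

ΔQ_A = 3755 − 5554 = -1799; ΔP_B = 11 − 8.3 = 2.7.
Midpoints: Q̄_A = 4654.5, P̄_B = 9.65.
ε = (ΔQ_A/Q̄_A)/(ΔP_B/P̄_B) = (-1799/4654.5)/(2.7/9.65) ≈ -1.38.

-1.38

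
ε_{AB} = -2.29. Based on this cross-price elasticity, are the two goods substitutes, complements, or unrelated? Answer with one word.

complements

ε = -2.29 < 0, so a higher price of good B lowers demand for good A: complements.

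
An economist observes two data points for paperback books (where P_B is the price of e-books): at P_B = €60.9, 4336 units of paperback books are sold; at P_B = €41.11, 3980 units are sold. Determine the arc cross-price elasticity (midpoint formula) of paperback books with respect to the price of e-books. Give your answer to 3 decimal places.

0.221

ΔQ_A = 3980 − 4336 = -356; ΔP_B = 41.11 − 60.9 = -19.79.
Midpoints: Q̄_A = 4158.0, P̄_B = 51.00.
ε = (ΔQ_A/Q̄_A)/(ΔP_B/P̄_B) = (-356/4158.0)/(-19.79/51.00) ≈ 0.221.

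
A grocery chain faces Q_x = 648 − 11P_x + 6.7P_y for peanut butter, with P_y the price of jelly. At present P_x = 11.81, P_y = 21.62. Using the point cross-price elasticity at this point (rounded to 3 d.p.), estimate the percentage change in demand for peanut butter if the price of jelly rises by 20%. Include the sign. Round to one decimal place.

At P_x = 11.81, P_y = 21.62: Q_x = 662.944.
∂Q_x/∂P_y = 6.7.
ε = (∂Q_x/∂P_y)(P_y/Q_x) = 6.7000 × 21.62/662.944 ≈ 0.219.
%ΔQ_x ≈ ε × %ΔP_y = 0.219 × (20%) = 4.4%.

4.4%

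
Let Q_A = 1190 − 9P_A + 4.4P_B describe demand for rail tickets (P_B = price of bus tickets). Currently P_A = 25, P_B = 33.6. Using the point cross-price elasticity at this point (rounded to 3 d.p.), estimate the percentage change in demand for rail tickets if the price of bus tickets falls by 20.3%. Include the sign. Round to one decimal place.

-2.7%

At P_A = 25, P_B = 33.6: Q_A = 1112.84.
∂Q_A/∂P_B = 4.4.
ε = (∂Q_A/∂P_B)(P_B/Q_A) = 4.4000 × 33.6/1112.84 ≈ 0.133.
%ΔQ_A ≈ ε × %ΔP_B = 0.133 × (-20.3%) = -2.7%.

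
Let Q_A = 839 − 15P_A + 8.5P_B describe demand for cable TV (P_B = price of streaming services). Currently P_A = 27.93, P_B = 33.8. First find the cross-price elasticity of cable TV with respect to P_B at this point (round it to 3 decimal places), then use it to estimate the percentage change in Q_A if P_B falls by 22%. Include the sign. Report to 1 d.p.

At P_A = 27.93, P_B = 33.8: Q_A = 707.35.
∂Q_A/∂P_B = 8.5.
ε = (∂Q_A/∂P_B)(P_B/Q_A) = 8.5000 × 33.8/707.35 ≈ 0.406.
%ΔQ_A ≈ ε × %ΔP_B = 0.406 × (-22%) = -8.9%.

-8.9%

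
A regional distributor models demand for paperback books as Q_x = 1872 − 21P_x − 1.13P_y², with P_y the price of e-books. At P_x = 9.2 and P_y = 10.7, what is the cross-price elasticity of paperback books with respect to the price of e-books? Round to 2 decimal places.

-0.17

At P_x = 9.2 and P_y = 10.7: Q_x = 1549.426.
∂Q_x/∂P_y = -2.26P_y = -2.26(10.7) = -24.1820.
ε = (∂Q_x/∂P_y)(P_y/Q_x) = -24.1820 × (10.7/1549.426) ≈ -0.17.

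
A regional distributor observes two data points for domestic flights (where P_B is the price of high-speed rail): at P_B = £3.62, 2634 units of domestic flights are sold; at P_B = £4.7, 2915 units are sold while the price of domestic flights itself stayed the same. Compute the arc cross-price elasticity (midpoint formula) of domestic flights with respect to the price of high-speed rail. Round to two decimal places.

0.39

ΔQ_A = 2915 − 2634 = 281; ΔP_B = 4.7 − 3.62 = 1.08.
Midpoints: Q̄_A = 2774.5, P̄_B = 4.16.
ε = (ΔQ_A/Q̄_A)/(ΔP_B/P̄_B) = (281/2774.5)/(1.08/4.16) ≈ 0.39.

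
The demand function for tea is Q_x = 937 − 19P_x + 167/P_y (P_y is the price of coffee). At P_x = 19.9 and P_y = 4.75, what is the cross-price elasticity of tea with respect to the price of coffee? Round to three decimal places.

-0.059

At P_x = 19.9 and P_y = 4.75: Q_x = 594.058.
∂Q_x/∂P_y = −167/P_y² = -7.4017.
ε = (∂Q_x/∂P_y)(P_y/Q_x) = -7.4017 × (4.75/594.058) ≈ -0.059.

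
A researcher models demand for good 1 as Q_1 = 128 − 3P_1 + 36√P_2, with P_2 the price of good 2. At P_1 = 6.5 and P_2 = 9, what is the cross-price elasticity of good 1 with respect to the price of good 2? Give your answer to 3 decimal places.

0.249

At P_1 = 6.5 and P_2 = 9: Q_1 = 216.5.
∂Q_1/∂P_2 = 36/(2√P_2) = 36/(2√9) = 6.0000.
ε = (∂Q_1/∂P_2)(P_2/Q_1) = 6.0000 × (9/216.5) ≈ 0.249.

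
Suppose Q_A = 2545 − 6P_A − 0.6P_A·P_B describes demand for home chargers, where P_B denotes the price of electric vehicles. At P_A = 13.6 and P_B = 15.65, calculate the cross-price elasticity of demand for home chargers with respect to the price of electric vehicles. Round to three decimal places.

At P_A = 13.6 and P_B = 15.65: Q_A = 2335.696.
∂Q_A/∂P_B = -0.6P_A = -0.6(13.6) = -8.1600.
ε = (∂Q_A/∂P_B)(P_B/Q_A) = -8.1600 × (15.65/2335.696) ≈ -0.055.
ε < 0: complements.

-0.055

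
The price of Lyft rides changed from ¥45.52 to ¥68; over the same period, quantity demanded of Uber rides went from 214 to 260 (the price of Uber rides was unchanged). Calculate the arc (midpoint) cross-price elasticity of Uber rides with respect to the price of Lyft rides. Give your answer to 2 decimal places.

0.49

ΔQ_A = 260 − 214 = 46; ΔP_B = 68 − 45.52 = 22.48.
Midpoints: Q̄_A = 237.0, P̄_B = 56.76.
ε = (ΔQ_A/Q̄_A)/(ΔP_B/P̄_B) = (46/237.0)/(22.48/56.76) ≈ 0.49.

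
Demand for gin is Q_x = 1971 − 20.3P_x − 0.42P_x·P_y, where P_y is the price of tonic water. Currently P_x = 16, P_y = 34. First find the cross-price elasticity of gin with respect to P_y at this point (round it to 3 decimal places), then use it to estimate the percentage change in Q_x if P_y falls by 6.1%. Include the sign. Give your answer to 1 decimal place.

At P_x = 16, P_y = 34: Q_x = 1417.72.
∂Q_x/∂P_y = -0.42P_x = -6.7200.
ε = (∂Q_x/∂P_y)(P_y/Q_x) = -6.7200 × 34/1417.72 ≈ -0.161.
%ΔQ_x ≈ ε × %ΔP_y = -0.161 × (-6.1%) = 1.0%.

1.0%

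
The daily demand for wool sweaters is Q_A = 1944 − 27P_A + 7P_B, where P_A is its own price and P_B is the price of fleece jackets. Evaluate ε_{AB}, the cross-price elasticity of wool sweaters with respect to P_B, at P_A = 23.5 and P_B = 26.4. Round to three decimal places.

At P_A = 23.5 and P_B = 26.4: Q_A = 1494.3.
∂Q_A/∂P_B = 7.
ε = (∂Q_A/∂P_B)(P_B/Q_A) = 7 × (26.4/1494.3) ≈ 0.124.

0.124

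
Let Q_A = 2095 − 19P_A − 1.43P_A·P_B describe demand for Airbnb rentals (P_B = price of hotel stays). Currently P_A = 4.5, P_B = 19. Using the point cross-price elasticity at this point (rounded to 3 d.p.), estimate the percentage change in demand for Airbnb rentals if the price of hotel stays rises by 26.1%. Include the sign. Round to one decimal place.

At P_A = 4.5, P_B = 19: Q_A = 1887.235.
∂Q_A/∂P_B = -1.43P_A = -6.4350.
ε = (∂Q_A/∂P_B)(P_B/Q_A) = -6.4350 × 19/1887.235 ≈ -0.065.
%ΔQ_A ≈ ε × %ΔP_B = -0.065 × (26.1%) = -1.7%.

-1.7%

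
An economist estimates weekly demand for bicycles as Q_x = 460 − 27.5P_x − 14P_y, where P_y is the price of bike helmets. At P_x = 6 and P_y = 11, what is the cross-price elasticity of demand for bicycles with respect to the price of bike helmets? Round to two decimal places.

At P_x = 6 and P_y = 11: Q_x = 141.
∂Q_x/∂P_y = -14.
ε = (∂Q_x/∂P_y)(P_y/Q_x) = -14 × (11/141) ≈ -1.09.

-1.09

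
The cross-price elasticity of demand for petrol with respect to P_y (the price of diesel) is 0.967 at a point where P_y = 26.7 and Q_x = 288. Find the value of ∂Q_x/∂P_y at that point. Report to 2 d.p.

10.43

ε = (∂Q_x/∂P_y)·(P_y/Q_x) ⇒ ∂Q_x/∂P_y = ε·Q_x/P_y = 0.967 × 288/26.7 ≈ 10.43.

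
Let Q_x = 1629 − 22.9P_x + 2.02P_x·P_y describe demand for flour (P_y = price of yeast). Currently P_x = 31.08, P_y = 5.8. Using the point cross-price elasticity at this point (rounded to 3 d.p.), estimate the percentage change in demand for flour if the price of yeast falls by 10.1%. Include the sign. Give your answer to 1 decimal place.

At P_x = 31.08, P_y = 5.8: Q_x = 1281.401.
∂Q_x/∂P_y = 2.02P_x = 62.7816.
ε = (∂Q_x/∂P_y)(P_y/Q_x) = 62.7816 × 5.8/1281.401 ≈ 0.284.
%ΔQ_x ≈ ε × %ΔP_y = 0.284 × (-10.1%) = -2.9%.

-2.9%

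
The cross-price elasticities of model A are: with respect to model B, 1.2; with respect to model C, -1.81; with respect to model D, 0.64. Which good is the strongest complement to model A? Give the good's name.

Complements have ε < 0. The most negative value is -1.81 (model C).

model C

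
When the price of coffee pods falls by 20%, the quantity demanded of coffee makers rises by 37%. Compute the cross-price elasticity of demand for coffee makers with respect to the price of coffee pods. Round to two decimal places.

-1.85

ε = (%ΔQ of coffee makers) / (%ΔP of coffee pods) = (37%) / (-20%) ≈ -1.85.
Negative cross-price elasticity: complements.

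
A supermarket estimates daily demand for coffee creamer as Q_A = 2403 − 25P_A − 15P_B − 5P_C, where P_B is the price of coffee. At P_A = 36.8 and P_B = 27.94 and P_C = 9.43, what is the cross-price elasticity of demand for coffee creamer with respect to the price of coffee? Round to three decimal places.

At P_A = 36.8 and P_B = 27.94 and P_C = 9.43: Q_A = 1016.75.
∂Q_A/∂P_B = -15.
ε = (∂Q_A/∂P_B)(P_B/Q_A) = -15 × (27.94/1016.75) ≈ -0.412.
Since ε < 0, coffee creamer and coffee are complements.

-0.412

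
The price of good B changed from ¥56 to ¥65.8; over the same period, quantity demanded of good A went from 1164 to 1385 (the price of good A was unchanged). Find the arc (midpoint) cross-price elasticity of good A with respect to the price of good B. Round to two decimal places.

ΔQ_A = 1385 − 1164 = 221; ΔP_B = 65.8 − 56 = 9.8.
Midpoints: Q̄_A = 1274.5, P̄_B = 60.90.
ε = (ΔQ_A/Q̄_A)/(ΔP_B/P̄_B) = (221/1274.5)/(9.8/60.90) ≈ 1.08.
ε > 0: good A and good B are substitutes.

1.08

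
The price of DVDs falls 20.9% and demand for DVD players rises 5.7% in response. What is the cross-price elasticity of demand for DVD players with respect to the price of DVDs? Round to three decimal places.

ε = (%ΔQ of DVD players) / (%ΔP of DVDs) = (5.7%) / (-20.9%) ≈ -0.273.

-0.273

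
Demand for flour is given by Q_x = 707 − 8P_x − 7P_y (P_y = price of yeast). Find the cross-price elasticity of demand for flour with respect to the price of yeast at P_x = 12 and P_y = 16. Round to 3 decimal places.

At P_x = 12 and P_y = 16: Q_x = 499.
∂Q_x/∂P_y = -7.
ε = (∂Q_x/∂P_y)(P_y/Q_x) = -7 × (16/499) ≈ -0.224.
Since ε < 0, flour and yeast are complements.

-0.224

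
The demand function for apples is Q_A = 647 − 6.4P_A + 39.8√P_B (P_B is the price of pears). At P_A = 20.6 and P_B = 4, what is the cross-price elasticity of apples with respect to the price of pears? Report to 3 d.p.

0.067

At P_A = 20.6 and P_B = 4: Q_A = 594.76.
∂Q_A/∂P_B = 39.8/(2√P_B) = 39.8/(2√4) = 9.9500.
ε = (∂Q_A/∂P_B)(P_B/Q_A) = 9.9500 × (4/594.76) ≈ 0.067.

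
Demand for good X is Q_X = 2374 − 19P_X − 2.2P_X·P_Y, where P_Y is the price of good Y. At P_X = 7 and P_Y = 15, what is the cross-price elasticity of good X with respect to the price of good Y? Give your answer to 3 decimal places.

At P_X = 7 and P_Y = 15: Q_X = 2010.
∂Q_X/∂P_Y = -2.2P_X = -2.2(7) = -15.4000.
ε = (∂Q_X/∂P_Y)(P_Y/Q_X) = -15.4000 × (15/2010) ≈ -0.115.
ε < 0: complements.

-0.115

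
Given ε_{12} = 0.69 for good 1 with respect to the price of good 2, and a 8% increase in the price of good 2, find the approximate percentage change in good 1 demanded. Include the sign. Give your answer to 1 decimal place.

5.5%

%ΔQ ≈ ε × %ΔP of good 2 = 0.69 × (8%) = 5.5%.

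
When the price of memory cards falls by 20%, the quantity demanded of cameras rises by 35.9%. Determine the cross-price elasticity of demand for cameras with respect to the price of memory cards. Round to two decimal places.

ε = (%ΔQ of cameras) / (%ΔP of memory cards) = (35.9%) / (-20%) ≈ -1.80.
Negative cross-price elasticity: complements.

-1.80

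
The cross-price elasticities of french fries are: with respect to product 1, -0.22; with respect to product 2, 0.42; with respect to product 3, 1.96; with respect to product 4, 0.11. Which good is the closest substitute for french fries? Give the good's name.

product 3

Substitutes have ε > 0. Among the positive values, 1.96 (product 3) is largest.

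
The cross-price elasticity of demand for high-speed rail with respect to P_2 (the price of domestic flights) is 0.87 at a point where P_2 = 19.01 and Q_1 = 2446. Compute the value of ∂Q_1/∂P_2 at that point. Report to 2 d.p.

ε = (∂Q_1/∂P_2)·(P_2/Q_1) ⇒ ∂Q_1/∂P_2 = ε·Q_1/P_2 = 0.87 × 2446/19.01 ≈ 111.94.

111.94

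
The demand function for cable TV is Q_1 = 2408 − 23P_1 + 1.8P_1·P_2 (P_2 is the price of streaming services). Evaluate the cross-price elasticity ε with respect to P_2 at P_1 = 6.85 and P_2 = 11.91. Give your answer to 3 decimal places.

At P_1 = 6.85 and P_2 = 11.91: Q_1 = 2397.300.
∂Q_1/∂P_2 = 1.8P_1 = 1.8(6.85) = 12.3300.
ε = (∂Q_1/∂P_2)(P_2/Q_1) = 12.3300 × (11.91/2397.300) ≈ 0.061.

0.061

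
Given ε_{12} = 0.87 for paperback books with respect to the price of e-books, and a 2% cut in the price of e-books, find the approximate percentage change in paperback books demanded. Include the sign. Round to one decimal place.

%ΔQ ≈ ε × %ΔP of e-books = 0.87 × (-2%) = -1.7%.

-1.7%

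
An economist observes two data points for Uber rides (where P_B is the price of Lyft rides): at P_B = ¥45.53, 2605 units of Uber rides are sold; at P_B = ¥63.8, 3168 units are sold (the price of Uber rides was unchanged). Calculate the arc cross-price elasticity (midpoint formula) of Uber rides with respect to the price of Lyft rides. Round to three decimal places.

0.584

ΔQ_A = 3168 − 2605 = 563; ΔP_B = 63.8 − 45.53 = 18.27.
Midpoints: Q̄_A = 2886.5, P̄_B = 54.66.
ε = (ΔQ_A/Q̄_A)/(ΔP_B/P̄_B) = (563/2886.5)/(18.27/54.66) ≈ 0.584.
ε > 0: Uber rides and Lyft rides are substitutes.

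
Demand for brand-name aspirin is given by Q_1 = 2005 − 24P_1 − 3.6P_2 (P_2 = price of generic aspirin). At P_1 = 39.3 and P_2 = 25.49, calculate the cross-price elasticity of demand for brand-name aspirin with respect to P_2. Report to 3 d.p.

At P_1 = 39.3 and P_2 = 25.49: Q_1 = 970.036.
∂Q_1/∂P_2 = -3.6.
ε = (∂Q_1/∂P_2)(P_2/Q_1) = -3.6 × (25.49/970.036) ≈ -0.095.

-0.095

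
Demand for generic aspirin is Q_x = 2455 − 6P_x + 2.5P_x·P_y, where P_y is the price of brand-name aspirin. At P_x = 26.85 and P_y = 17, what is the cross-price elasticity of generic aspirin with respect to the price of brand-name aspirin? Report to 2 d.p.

At P_x = 26.85 and P_y = 17: Q_x = 3435.025.
∂Q_x/∂P_y = 2.5P_x = 2.5(26.85) = 67.1250.
ε = (∂Q_x/∂P_y)(P_y/Q_x) = 67.1250 × (17/3435.025) ≈ 0.33.
ε > 0: substitutes.

0.33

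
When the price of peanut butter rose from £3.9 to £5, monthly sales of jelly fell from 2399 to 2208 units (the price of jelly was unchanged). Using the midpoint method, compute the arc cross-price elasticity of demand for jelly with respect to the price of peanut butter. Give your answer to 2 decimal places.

-0.34

ΔQ_A = 2208 − 2399 = -191; ΔP_B = 5 − 3.9 = 1.1.
Midpoints: Q̄_A = 2303.5, P̄_B = 4.45.
ε = (ΔQ_A/Q̄_A)/(ΔP_B/P̄_B) = (-191/2303.5)/(1.1/4.45) ≈ -0.34.
ε < 0: jelly and peanut butter are complements.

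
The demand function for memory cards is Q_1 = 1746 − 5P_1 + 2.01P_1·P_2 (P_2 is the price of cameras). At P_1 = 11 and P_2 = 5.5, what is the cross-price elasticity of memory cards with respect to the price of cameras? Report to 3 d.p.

0.067

At P_1 = 11 and P_2 = 5.5: Q_1 = 1812.605.
∂Q_1/∂P_2 = 2.01P_1 = 2.01(11) = 22.1100.
ε = (∂Q_1/∂P_2)(P_2/Q_1) = 22.1100 × (5.5/1812.605) ≈ 0.067.
ε > 0: substitutes.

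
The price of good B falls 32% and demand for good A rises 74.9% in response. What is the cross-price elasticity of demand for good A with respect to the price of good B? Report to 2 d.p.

ε = (%ΔQ of good A) / (%ΔP of good B) = (74.9%) / (-32%) ≈ -2.34.
Negative cross-price elasticity: complements.

-2.34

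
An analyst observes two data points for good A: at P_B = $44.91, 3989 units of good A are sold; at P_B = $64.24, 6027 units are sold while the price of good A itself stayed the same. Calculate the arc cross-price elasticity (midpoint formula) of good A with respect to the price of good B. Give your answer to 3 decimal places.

ΔQ_A = 6027 − 3989 = 2038; ΔP_B = 64.24 − 44.91 = 19.33.
Midpoints: Q̄_A = 5008.0, P̄_B = 54.57.
ε = (ΔQ_A/Q̄_A)/(ΔP_B/P̄_B) = (2038/5008.0)/(19.33/54.57) ≈ 1.149.
ε > 0: good A and good B are substitutes.

1.149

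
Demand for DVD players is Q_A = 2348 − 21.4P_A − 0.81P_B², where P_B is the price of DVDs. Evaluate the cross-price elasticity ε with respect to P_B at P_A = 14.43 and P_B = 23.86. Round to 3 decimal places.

At P_A = 14.43 and P_B = 23.86: Q_A = 1578.065.
∂Q_A/∂P_B = -1.62P_B = -1.62(23.86) = -38.6532.
ε = (∂Q_A/∂P_B)(P_B/Q_A) = -38.6532 × (23.86/1578.065) ≈ -0.584.
ε < 0: complements.

-0.584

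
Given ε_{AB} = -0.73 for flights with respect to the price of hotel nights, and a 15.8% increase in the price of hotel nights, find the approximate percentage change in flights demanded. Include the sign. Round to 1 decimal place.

%ΔQ ≈ ε × %ΔP of hotel nights = -0.73 × (15.8%) = -11.5%.

-11.5%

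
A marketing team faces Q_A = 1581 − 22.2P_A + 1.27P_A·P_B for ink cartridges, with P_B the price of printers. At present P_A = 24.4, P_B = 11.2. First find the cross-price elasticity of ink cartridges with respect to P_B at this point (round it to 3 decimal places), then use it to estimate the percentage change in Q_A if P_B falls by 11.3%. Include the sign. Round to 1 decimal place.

At P_A = 24.4, P_B = 11.2: Q_A = 1386.386.
∂Q_A/∂P_B = 1.27P_A = 30.9880.
ε = (∂Q_A/∂P_B)(P_B/Q_A) = 30.9880 × 11.2/1386.386 ≈ 0.250.
%ΔQ_A ≈ ε × %ΔP_B = 0.250 × (-11.3%) = -2.8%.

-2.8%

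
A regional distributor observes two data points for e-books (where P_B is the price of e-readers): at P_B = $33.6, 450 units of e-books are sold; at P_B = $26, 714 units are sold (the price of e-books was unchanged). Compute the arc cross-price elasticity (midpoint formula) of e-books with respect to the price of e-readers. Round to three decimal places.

-1.779

ΔQ_A = 714 − 450 = 264; ΔP_B = 26 − 33.6 = -7.6.
Midpoints: Q̄_A = 582.0, P̄_B = 29.80.
ε = (ΔQ_A/Q̄_A)/(ΔP_B/P̄_B) = (264/582.0)/(-7.6/29.80) ≈ -1.779.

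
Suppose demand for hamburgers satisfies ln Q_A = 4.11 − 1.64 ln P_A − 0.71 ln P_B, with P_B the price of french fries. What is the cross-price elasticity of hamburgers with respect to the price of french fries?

-0.71

In a log-linear (constant-elasticity) demand function, the coefficient on ln P_B is the cross-price elasticity.
ε = -0.71. Negative, so hamburgers and french fries are complements.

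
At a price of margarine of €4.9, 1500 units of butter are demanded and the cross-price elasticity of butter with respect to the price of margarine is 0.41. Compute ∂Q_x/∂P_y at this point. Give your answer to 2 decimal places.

125.51

ε = (∂Q_x/∂P_y)·(P_y/Q_x) ⇒ ∂Q_x/∂P_y = ε·Q_x/P_y = 0.41 × 1500/4.9 ≈ 125.51.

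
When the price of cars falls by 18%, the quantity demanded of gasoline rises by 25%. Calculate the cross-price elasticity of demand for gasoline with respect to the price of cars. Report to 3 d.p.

ε = (%ΔQ of gasoline) / (%ΔP of cars) = (25%) / (-18%) ≈ -1.389.
Negative cross-price elasticity: complements.

-1.389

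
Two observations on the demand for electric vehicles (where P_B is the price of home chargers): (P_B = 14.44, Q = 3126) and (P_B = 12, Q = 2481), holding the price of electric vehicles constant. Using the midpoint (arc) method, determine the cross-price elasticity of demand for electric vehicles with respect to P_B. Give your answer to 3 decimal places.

1.247

ΔQ_A = 2481 − 3126 = -645; ΔP_B = 12 − 14.44 = -2.44.
Midpoints: Q̄_A = 2803.5, P̄_B = 13.22.
ε = (ΔQ_A/Q̄_A)/(ΔP_B/P̄_B) = (-645/2803.5)/(-2.44/13.22) ≈ 1.247.
ε > 0: electric vehicles and home chargers are substitutes.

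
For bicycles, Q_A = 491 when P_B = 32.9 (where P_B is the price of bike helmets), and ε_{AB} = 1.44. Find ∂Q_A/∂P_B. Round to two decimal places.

ε = (∂Q_A/∂P_B)·(P_B/Q_A) ⇒ ∂Q_A/∂P_B = ε·Q_A/P_B = 1.44 × 491/32.9 ≈ 21.49.

21.49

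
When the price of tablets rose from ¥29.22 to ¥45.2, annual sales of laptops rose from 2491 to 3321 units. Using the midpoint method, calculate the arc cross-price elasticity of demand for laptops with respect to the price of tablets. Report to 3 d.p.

0.665

ΔQ_A = 3321 − 2491 = 830; ΔP_B = 45.2 − 29.22 = 15.98.
Midpoints: Q̄_A = 2906.0, P̄_B = 37.21.
ε = (ΔQ_A/Q̄_A)/(ΔP_B/P̄_B) = (830/2906.0)/(15.98/37.21) ≈ 0.665.
ε > 0: laptops and tablets are substitutes.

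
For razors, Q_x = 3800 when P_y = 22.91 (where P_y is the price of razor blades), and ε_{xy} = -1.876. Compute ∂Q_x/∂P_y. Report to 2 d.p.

ε = (∂Q_x/∂P_y)·(P_y/Q_x) ⇒ ∂Q_x/∂P_y = ε·Q_x/P_y = -1.876 × 3800/22.91 ≈ -311.17.

-311.17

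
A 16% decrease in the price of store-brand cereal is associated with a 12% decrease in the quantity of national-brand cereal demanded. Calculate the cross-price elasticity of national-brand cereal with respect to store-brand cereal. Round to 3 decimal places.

ε = (%ΔQ of national-brand cereal) / (%ΔP of store-brand cereal) = (-12%) / (-16%) ≈ 0.750.
Positive cross-price elasticity: substitutes.

0.750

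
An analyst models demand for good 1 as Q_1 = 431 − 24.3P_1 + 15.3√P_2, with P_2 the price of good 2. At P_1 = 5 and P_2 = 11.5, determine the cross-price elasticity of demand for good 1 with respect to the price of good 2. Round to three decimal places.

0.072

At P_1 = 5 and P_2 = 11.5: Q_1 = 361.385.
∂Q_1/∂P_2 = 15.3/(2√P_2) = 15.3/(2√11.5) = 2.2559.
ε = (∂Q_1/∂P_2)(P_2/Q_1) = 2.2559 × (11.5/361.385) ≈ 0.072.
ε > 0: substitutes.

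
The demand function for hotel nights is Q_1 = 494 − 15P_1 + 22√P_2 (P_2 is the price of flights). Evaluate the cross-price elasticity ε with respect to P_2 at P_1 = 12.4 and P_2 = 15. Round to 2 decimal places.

0.11

At P_1 = 12.4 and P_2 = 15: Q_1 = 393.206.
∂Q_1/∂P_2 = 22/(2√P_2) = 22/(2√15) = 2.8402.
ε = (∂Q_1/∂P_2)(P_2/Q_1) = 2.8402 × (15/393.206) ≈ 0.11.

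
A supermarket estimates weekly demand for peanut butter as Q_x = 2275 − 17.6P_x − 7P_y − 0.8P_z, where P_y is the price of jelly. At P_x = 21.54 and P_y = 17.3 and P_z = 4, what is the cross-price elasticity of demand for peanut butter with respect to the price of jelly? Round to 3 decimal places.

At P_x = 21.54 and P_y = 17.3 and P_z = 4: Q_x = 1771.596.
∂Q_x/∂P_y = -7.
ε = (∂Q_x/∂P_y)(P_y/Q_x) = -7 × (17.3/1771.596) ≈ -0.068.
Since ε < 0, peanut butter and jelly are complements.

-0.068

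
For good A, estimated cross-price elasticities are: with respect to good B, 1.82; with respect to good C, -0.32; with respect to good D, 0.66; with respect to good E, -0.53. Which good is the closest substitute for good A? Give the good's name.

good B

Substitutes have ε > 0. Among the positive values, 1.82 (good B) is largest.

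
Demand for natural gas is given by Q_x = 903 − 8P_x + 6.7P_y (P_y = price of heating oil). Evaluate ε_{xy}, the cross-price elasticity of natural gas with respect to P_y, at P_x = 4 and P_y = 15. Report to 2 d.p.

0.10

At P_x = 4 and P_y = 15: Q_x = 971.5.
∂Q_x/∂P_y = 6.7.
ε = (∂Q_x/∂P_y)(P_y/Q_x) = 6.7 × (15/971.5) ≈ 0.10.
Since ε > 0, natural gas and heating oil are substitutes.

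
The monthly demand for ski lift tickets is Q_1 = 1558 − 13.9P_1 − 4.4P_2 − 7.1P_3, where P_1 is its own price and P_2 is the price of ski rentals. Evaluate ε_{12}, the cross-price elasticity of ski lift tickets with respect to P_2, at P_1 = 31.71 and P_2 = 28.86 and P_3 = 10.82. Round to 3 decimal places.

-0.139

At P_1 = 31.71 and P_2 = 28.86 and P_3 = 10.82: Q_1 = 913.425.
∂Q_1/∂P_2 = -4.4.
ε = (∂Q_1/∂P_2)(P_2/Q_1) = -4.4 × (28.86/913.425) ≈ -0.139.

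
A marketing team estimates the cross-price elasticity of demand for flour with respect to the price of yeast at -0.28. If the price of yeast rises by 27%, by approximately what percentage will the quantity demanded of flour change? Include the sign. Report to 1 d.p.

-7.6%

%ΔQ ≈ ε × %ΔP of yeast = -0.28 × (27%) = -7.6%.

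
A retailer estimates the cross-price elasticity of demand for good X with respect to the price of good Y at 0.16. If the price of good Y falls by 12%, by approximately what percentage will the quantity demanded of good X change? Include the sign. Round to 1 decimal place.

%ΔQ ≈ ε × %ΔP of good Y = 0.16 × (-12%) = -1.9%.
Demand for good X falls by about 1.9%.

-1.9%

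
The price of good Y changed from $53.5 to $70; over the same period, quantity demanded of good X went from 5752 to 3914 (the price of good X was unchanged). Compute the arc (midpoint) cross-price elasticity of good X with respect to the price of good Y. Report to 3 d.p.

ΔQ_X = 3914 − 5752 = -1838; ΔP_Y = 70 − 53.5 = 16.5.
Midpoints: Q̄_X = 4833.0, P̄_Y = 61.75.
ε = (ΔQ_X/Q̄_X)/(ΔP_Y/P̄_Y) = (-1838/4833.0)/(16.5/61.75) ≈ -1.423.

-1.423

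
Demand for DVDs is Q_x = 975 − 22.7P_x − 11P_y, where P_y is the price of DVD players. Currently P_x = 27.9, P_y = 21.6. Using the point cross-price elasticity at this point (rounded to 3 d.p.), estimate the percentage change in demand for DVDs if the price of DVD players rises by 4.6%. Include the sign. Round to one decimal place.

At P_x = 27.9, P_y = 21.6: Q_x = 104.07.
∂Q_x/∂P_y = -11.
ε = (∂Q_x/∂P_y)(P_y/Q_x) = -11.0000 × 21.6/104.07 ≈ -2.283.
%ΔQ_x ≈ ε × %ΔP_y = -2.283 × (4.6%) = -10.5%.

-10.5%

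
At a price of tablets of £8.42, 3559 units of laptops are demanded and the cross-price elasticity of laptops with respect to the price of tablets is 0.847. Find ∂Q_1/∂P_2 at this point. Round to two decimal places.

ε = (∂Q_1/∂P_2)·(P_2/Q_1) ⇒ ∂Q_1/∂P_2 = ε·Q_1/P_2 = 0.847 × 3559/8.42 ≈ 358.01.

358.01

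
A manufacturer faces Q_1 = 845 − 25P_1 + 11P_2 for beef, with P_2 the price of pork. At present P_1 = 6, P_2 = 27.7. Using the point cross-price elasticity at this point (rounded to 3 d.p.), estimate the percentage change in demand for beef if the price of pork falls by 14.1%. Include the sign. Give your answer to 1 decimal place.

At P_1 = 6, P_2 = 27.7: Q_1 = 999.7.
∂Q_1/∂P_2 = 11.
ε = (∂Q_1/∂P_2)(P_2/Q_1) = 11.0000 × 27.7/999.7 ≈ 0.305.
%ΔQ_1 ≈ ε × %ΔP_2 = 0.305 × (-14.1%) = -4.3%.

-4.3%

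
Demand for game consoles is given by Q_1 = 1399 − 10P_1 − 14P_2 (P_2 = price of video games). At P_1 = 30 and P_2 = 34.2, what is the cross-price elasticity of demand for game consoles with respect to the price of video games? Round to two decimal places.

-0.77

At P_1 = 30 and P_2 = 34.2: Q_1 = 620.2.
∂Q_1/∂P_2 = -14.
ε = (∂Q_1/∂P_2)(P_2/Q_1) = -14 × (34.2/620.2) ≈ -0.77.
Since ε < 0, game consoles and video games are complements.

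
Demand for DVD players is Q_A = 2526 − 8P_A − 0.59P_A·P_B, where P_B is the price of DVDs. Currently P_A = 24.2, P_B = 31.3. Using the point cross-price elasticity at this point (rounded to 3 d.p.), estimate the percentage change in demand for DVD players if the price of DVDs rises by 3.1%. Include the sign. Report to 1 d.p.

-0.7%

At P_A = 24.2, P_B = 31.3: Q_A = 1885.499.
∂Q_A/∂P_B = -0.59P_A = -14.2780.
ε = (∂Q_A/∂P_B)(P_B/Q_A) = -14.2780 × 31.3/1885.499 ≈ -0.237.
%ΔQ_A ≈ ε × %ΔP_B = -0.237 × (3.1%) = -0.7%.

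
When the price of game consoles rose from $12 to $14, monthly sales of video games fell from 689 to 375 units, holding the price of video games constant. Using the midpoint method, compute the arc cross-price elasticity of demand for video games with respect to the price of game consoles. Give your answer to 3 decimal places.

ΔQ_A = 375 − 689 = -314; ΔP_B = 14 − 12 = 2.
Midpoints: Q̄_A = 532.0, P̄_B = 13.00.
ε = (ΔQ_A/Q̄_A)/(ΔP_B/P̄_B) = (-314/532.0)/(2/13.00) ≈ -3.836.

-3.836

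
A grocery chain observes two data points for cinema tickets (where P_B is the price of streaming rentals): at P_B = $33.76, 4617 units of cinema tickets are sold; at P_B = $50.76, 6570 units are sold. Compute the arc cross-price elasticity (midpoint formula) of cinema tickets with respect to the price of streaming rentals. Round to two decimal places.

0.87

ΔQ_A = 6570 − 4617 = 1953; ΔP_B = 50.76 − 33.76 = 17.
Midpoints: Q̄_A = 5593.5, P̄_B = 42.26.
ε = (ΔQ_A/Q̄_A)/(ΔP_B/P̄_B) = (1953/5593.5)/(17/42.26) ≈ 0.87.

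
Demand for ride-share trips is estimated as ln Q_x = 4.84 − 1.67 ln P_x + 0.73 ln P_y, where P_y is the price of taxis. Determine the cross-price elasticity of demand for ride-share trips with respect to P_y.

0.73

In a log-linear (constant-elasticity) demand function, the coefficient on ln P_y is the cross-price elasticity.
ε = 0.73. Positive, so ride-share trips and taxis are substitutes.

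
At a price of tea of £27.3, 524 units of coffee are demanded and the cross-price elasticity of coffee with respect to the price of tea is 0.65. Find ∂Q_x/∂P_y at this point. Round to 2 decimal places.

12.48

ε = (∂Q_x/∂P_y)·(P_y/Q_x) ⇒ ∂Q_x/∂P_y = ε·Q_x/P_y = 0.65 × 524/27.3 ≈ 12.48.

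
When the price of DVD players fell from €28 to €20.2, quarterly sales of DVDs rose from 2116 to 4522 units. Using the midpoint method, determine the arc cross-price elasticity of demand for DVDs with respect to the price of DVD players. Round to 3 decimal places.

ΔQ_A = 4522 − 2116 = 2406; ΔP_B = 20.2 − 28 = -7.8.
Midpoints: Q̄_A = 3319.0, P̄_B = 24.10.
ε = (ΔQ_A/Q̄_A)/(ΔP_B/P̄_B) = (2406/3319.0)/(-7.8/24.10) ≈ -2.240.
ε < 0: DVDs and DVD players are complements.

-2.240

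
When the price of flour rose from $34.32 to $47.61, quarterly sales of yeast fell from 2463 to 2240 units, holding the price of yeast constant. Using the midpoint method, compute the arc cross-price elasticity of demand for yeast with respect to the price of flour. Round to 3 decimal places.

ΔQ_A = 2240 − 2463 = -223; ΔP_B = 47.61 − 34.32 = 13.29.
Midpoints: Q̄_A = 2351.5, P̄_B = 40.97.
ε = (ΔQ_A/Q̄_A)/(ΔP_B/P̄_B) = (-223/2351.5)/(13.29/40.97) ≈ -0.292.
ε < 0: yeast and flour are complements.

-0.292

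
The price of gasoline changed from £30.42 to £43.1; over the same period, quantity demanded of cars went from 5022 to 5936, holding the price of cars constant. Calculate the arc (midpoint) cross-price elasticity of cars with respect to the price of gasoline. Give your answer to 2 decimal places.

ΔQ_A = 5936 − 5022 = 914; ΔP_B = 43.1 − 30.42 = 12.68.
Midpoints: Q̄_A = 5479.0, P̄_B = 36.76.
ε = (ΔQ_A/Q̄_A)/(ΔP_B/P̄_B) = (914/5479.0)/(12.68/36.76) ≈ 0.48.

0.48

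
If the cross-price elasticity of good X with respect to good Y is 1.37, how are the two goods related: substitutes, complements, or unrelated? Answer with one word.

substitutes

ε = 1.37 > 0, so a higher price of good Y raises demand for good X: substitutes.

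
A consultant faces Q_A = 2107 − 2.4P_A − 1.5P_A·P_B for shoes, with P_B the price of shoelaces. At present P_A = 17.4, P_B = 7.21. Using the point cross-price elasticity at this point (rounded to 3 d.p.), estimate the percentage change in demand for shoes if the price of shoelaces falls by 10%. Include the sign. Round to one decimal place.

At P_A = 17.4, P_B = 7.21: Q_A = 1877.059.
∂Q_A/∂P_B = -1.5P_A = -26.1000.
ε = (∂Q_A/∂P_B)(P_B/Q_A) = -26.1000 × 7.21/1877.059 ≈ -0.100.
%ΔQ_A ≈ ε × %ΔP_B = -0.100 × (-10%) = 1.0%.

1.0%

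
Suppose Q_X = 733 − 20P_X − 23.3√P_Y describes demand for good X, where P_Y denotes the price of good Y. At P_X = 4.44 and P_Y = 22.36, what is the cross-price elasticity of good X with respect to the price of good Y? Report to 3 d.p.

-0.103

At P_X = 4.44 and P_Y = 22.36: Q_X = 534.023.
∂Q_X/∂P_Y = -23.3/(2√P_Y) = -23.3/(2√22.36) = -2.4637.
ε = (∂Q_X/∂P_Y)(P_Y/Q_X) = -2.4637 × (22.36/534.023) ≈ -0.103.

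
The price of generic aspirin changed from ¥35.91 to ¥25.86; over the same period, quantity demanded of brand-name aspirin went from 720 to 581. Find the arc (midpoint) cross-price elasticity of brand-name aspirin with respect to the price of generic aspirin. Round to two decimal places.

0.66

ΔQ_A = 581 − 720 = -139; ΔP_B = 25.86 − 35.91 = -10.05.
Midpoints: Q̄_A = 650.5, P̄_B = 30.88.
ε = (ΔQ_A/Q̄_A)/(ΔP_B/P̄_B) = (-139/650.5)/(-10.05/30.88) ≈ 0.66.
ε > 0: brand-name aspirin and generic aspirin are substitutes.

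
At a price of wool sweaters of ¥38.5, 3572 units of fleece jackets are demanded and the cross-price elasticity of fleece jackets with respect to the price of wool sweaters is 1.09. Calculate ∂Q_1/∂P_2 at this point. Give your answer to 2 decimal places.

ε = (∂Q_1/∂P_2)·(P_2/Q_1) ⇒ ∂Q_1/∂P_2 = ε·Q_1/P_2 = 1.09 × 3572/38.5 ≈ 101.13.

101.13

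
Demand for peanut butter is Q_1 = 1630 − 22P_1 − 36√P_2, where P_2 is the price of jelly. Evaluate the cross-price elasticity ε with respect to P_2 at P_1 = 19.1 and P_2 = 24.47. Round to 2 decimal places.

At P_1 = 19.1 and P_2 = 24.47: Q_1 = 1031.718.
∂Q_1/∂P_2 = -36/(2√P_2) = -36/(2√24.47) = -3.6388.
ε = (∂Q_1/∂P_2)(P_2/Q_1) = -3.6388 × (24.47/1031.718) ≈ -0.09.

-0.09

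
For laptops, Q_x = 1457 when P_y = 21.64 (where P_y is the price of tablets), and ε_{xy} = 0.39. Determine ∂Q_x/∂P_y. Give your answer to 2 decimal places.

26.26

ε = (∂Q_x/∂P_y)·(P_y/Q_x) ⇒ ∂Q_x/∂P_y = ε·Q_x/P_y = 0.39 × 1457/21.64 ≈ 26.26.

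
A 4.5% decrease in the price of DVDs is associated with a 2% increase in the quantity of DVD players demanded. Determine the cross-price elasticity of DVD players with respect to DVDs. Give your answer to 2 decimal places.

ε = (%ΔQ of DVD players) / (%ΔP of DVDs) = (2%) / (-4.5%) ≈ -0.44.
Negative cross-price elasticity: complements.

-0.44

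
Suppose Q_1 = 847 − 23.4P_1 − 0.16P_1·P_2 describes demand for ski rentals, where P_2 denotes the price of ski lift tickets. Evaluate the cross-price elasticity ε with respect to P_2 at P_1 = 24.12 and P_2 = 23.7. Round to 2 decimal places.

-0.48

At P_1 = 24.12 and P_2 = 23.7: Q_1 = 191.129.
∂Q_1/∂P_2 = -0.16P_1 = -0.16(24.12) = -3.8592.
ε = (∂Q_1/∂P_2)(P_2/Q_1) = -3.8592 × (23.7/191.129) ≈ -0.48.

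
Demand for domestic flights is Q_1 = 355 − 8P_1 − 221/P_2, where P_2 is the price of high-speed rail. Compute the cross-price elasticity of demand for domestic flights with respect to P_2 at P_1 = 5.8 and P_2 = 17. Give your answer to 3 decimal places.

At P_1 = 5.8 and P_2 = 17: Q_1 = 295.6.
∂Q_1/∂P_2 = 221/P_2² = 0.7647.
ε = (∂Q_1/∂P_2)(P_2/Q_1) = 0.7647 × (17/295.6) ≈ 0.044.
ε > 0: substitutes.

0.044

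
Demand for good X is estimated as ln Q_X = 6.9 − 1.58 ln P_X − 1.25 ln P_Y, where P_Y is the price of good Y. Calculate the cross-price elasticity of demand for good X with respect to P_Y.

In a log-linear (constant-elasticity) demand function, the coefficient on ln P_Y is the cross-price elasticity.
ε = -1.25. Negative, so good X and good Y are complements.

-1.25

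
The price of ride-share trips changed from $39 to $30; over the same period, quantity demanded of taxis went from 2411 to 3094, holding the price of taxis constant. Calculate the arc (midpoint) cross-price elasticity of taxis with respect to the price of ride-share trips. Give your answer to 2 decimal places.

ΔQ_A = 3094 − 2411 = 683; ΔP_B = 30 − 39 = -9.
Midpoints: Q̄_A = 2752.5, P̄_B = 34.50.
ε = (ΔQ_A/Q̄_A)/(ΔP_B/P̄_B) = (683/2752.5)/(-9/34.50) ≈ -0.95.
ε < 0: taxis and ride-share trips are complements.

-0.95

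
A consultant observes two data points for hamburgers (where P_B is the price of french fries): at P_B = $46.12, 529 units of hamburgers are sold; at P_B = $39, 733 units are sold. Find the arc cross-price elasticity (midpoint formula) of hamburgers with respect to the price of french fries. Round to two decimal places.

-1.93

ΔQ_A = 733 − 529 = 204; ΔP_B = 39 − 46.12 = -7.12.
Midpoints: Q̄_A = 631.0, P̄_B = 42.56.
ε = (ΔQ_A/Q̄_A)/(ΔP_B/P̄_B) = (204/631.0)/(-7.12/42.56) ≈ -1.93.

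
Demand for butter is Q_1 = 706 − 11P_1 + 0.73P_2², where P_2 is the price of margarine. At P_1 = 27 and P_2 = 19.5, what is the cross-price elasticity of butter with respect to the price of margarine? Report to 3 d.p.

0.809

At P_1 = 27 and P_2 = 19.5: Q_1 = 686.582.
∂Q_1/∂P_2 = 1.46P_2 = 1.46(19.5) = 28.4700.
ε = (∂Q_1/∂P_2)(P_2/Q_1) = 28.4700 × (19.5/686.582) ≈ 0.809.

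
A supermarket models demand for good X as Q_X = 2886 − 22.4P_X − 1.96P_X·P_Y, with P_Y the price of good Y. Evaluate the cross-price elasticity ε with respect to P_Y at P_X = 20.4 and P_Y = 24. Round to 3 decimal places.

-0.653

At P_X = 20.4 and P_Y = 24: Q_X = 1469.424.
∂Q_X/∂P_Y = -1.96P_X = -1.96(20.4) = -39.9840.
ε = (∂Q_X/∂P_Y)(P_Y/Q_X) = -39.9840 × (24/1469.424) ≈ -0.653.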